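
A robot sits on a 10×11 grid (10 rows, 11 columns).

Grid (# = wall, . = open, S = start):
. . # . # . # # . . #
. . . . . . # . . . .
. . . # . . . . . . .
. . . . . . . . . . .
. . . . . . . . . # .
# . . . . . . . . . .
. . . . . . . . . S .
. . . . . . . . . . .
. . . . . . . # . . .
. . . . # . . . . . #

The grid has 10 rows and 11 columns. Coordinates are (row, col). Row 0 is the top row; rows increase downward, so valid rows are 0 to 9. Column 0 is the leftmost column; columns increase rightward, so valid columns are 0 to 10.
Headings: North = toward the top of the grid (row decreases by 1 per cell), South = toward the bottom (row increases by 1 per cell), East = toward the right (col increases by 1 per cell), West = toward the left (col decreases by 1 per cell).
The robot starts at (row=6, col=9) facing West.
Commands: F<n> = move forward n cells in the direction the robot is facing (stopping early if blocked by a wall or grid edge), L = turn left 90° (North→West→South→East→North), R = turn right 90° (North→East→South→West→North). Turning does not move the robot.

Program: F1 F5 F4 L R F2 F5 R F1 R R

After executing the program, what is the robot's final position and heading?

Start: (row=6, col=9), facing West
  F1: move forward 1, now at (row=6, col=8)
  F5: move forward 5, now at (row=6, col=3)
  F4: move forward 3/4 (blocked), now at (row=6, col=0)
  L: turn left, now facing South
  R: turn right, now facing West
  F2: move forward 0/2 (blocked), now at (row=6, col=0)
  F5: move forward 0/5 (blocked), now at (row=6, col=0)
  R: turn right, now facing North
  F1: move forward 0/1 (blocked), now at (row=6, col=0)
  R: turn right, now facing East
  R: turn right, now facing South
Final: (row=6, col=0), facing South

Answer: Final position: (row=6, col=0), facing South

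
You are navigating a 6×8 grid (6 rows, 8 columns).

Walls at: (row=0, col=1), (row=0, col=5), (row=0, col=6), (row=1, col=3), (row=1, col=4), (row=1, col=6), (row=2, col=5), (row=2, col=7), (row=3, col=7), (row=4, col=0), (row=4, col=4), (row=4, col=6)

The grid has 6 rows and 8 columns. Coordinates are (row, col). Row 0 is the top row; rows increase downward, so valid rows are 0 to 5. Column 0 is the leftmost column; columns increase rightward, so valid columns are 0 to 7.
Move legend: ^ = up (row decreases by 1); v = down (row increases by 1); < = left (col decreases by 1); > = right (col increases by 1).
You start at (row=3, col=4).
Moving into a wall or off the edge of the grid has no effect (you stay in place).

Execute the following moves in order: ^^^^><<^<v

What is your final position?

Answer: Final position: (row=2, col=1)

Derivation:
Start: (row=3, col=4)
  ^ (up): (row=3, col=4) -> (row=2, col=4)
  [×3]^ (up): blocked, stay at (row=2, col=4)
  > (right): blocked, stay at (row=2, col=4)
  < (left): (row=2, col=4) -> (row=2, col=3)
  < (left): (row=2, col=3) -> (row=2, col=2)
  ^ (up): (row=2, col=2) -> (row=1, col=2)
  < (left): (row=1, col=2) -> (row=1, col=1)
  v (down): (row=1, col=1) -> (row=2, col=1)
Final: (row=2, col=1)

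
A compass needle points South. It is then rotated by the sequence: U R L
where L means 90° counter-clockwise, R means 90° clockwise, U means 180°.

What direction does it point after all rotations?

Answer: Final heading: North

Derivation:
Start: South
  U (U-turn (180°)) -> North
  R (right (90° clockwise)) -> East
  L (left (90° counter-clockwise)) -> North
Final: North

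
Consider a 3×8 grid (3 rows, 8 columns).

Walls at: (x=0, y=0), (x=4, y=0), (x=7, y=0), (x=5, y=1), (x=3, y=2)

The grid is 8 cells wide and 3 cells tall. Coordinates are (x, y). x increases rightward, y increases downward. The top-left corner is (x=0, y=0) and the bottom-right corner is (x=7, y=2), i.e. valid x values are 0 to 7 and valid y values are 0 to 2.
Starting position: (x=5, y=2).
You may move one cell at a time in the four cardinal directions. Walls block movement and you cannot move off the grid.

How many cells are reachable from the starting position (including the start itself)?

Answer: Reachable cells: 19

Derivation:
BFS flood-fill from (x=5, y=2):
  Distance 0: (x=5, y=2)
  Distance 1: (x=4, y=2), (x=6, y=2)
  Distance 2: (x=4, y=1), (x=6, y=1), (x=7, y=2)
  Distance 3: (x=6, y=0), (x=3, y=1), (x=7, y=1)
  Distance 4: (x=3, y=0), (x=5, y=0), (x=2, y=1)
  Distance 5: (x=2, y=0), (x=1, y=1), (x=2, y=2)
  Distance 6: (x=1, y=0), (x=0, y=1), (x=1, y=2)
  Distance 7: (x=0, y=2)
Total reachable: 19 (grid has 19 open cells total)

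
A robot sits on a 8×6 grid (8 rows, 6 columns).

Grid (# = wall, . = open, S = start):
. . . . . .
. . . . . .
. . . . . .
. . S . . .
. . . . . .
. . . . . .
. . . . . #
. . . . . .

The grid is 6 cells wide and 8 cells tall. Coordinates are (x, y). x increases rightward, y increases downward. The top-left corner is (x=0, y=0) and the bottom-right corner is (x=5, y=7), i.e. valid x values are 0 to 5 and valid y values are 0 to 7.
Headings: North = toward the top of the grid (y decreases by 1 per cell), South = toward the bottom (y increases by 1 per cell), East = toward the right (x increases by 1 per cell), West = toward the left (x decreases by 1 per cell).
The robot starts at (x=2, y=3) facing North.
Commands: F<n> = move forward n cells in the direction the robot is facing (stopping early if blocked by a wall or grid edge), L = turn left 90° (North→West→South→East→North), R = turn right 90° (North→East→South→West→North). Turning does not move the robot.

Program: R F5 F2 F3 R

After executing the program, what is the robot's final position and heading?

Start: (x=2, y=3), facing North
  R: turn right, now facing East
  F5: move forward 3/5 (blocked), now at (x=5, y=3)
  F2: move forward 0/2 (blocked), now at (x=5, y=3)
  F3: move forward 0/3 (blocked), now at (x=5, y=3)
  R: turn right, now facing South
Final: (x=5, y=3), facing South

Answer: Final position: (x=5, y=3), facing South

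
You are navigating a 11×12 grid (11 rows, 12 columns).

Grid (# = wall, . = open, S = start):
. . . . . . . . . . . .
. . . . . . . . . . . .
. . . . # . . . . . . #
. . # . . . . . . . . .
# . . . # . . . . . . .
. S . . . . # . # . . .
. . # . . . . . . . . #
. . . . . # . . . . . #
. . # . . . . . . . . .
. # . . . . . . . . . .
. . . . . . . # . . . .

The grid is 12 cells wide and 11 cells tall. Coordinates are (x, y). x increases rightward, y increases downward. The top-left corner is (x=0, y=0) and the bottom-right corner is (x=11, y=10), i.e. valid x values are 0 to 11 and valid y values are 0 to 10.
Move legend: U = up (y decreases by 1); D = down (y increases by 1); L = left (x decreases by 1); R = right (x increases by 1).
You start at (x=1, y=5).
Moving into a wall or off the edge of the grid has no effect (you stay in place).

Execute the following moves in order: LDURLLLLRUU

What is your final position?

Answer: Final position: (x=1, y=3)

Derivation:
Start: (x=1, y=5)
  L (left): (x=1, y=5) -> (x=0, y=5)
  D (down): (x=0, y=5) -> (x=0, y=6)
  U (up): (x=0, y=6) -> (x=0, y=5)
  R (right): (x=0, y=5) -> (x=1, y=5)
  L (left): (x=1, y=5) -> (x=0, y=5)
  [×3]L (left): blocked, stay at (x=0, y=5)
  R (right): (x=0, y=5) -> (x=1, y=5)
  U (up): (x=1, y=5) -> (x=1, y=4)
  U (up): (x=1, y=4) -> (x=1, y=3)
Final: (x=1, y=3)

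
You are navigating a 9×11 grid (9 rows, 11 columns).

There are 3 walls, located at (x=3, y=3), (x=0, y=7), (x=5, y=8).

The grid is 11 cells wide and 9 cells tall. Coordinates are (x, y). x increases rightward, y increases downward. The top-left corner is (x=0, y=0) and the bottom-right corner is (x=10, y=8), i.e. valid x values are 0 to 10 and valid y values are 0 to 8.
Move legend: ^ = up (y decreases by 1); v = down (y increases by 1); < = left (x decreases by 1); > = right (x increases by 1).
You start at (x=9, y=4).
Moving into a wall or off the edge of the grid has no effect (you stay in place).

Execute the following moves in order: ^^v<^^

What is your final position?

Start: (x=9, y=4)
  ^ (up): (x=9, y=4) -> (x=9, y=3)
  ^ (up): (x=9, y=3) -> (x=9, y=2)
  v (down): (x=9, y=2) -> (x=9, y=3)
  < (left): (x=9, y=3) -> (x=8, y=3)
  ^ (up): (x=8, y=3) -> (x=8, y=2)
  ^ (up): (x=8, y=2) -> (x=8, y=1)
Final: (x=8, y=1)

Answer: Final position: (x=8, y=1)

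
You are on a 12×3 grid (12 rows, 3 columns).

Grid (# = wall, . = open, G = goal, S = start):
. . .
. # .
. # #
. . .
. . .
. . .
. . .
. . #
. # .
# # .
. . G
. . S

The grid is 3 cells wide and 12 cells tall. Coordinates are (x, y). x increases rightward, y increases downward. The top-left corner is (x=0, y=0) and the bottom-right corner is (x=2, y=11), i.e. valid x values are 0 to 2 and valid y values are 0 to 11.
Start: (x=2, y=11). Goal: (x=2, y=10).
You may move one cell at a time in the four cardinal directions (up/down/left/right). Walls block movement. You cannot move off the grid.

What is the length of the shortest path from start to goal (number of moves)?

BFS from (x=2, y=11) until reaching (x=2, y=10):
  Distance 0: (x=2, y=11)
  Distance 1: (x=2, y=10), (x=1, y=11)  <- goal reached here
One shortest path (1 moves): (x=2, y=11) -> (x=2, y=10)

Answer: Shortest path length: 1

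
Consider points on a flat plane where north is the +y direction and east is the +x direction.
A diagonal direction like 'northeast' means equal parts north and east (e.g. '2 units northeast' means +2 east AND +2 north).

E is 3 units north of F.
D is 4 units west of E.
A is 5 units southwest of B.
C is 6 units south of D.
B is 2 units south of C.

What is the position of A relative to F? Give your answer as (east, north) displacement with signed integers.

Place F at the origin (east=0, north=0).
  E is 3 units north of F: delta (east=+0, north=+3); E at (east=0, north=3).
  D is 4 units west of E: delta (east=-4, north=+0); D at (east=-4, north=3).
  C is 6 units south of D: delta (east=+0, north=-6); C at (east=-4, north=-3).
  B is 2 units south of C: delta (east=+0, north=-2); B at (east=-4, north=-5).
  A is 5 units southwest of B: delta (east=-5, north=-5); A at (east=-9, north=-10).
Therefore A relative to F: (east=-9, north=-10).

Answer: A is at (east=-9, north=-10) relative to F.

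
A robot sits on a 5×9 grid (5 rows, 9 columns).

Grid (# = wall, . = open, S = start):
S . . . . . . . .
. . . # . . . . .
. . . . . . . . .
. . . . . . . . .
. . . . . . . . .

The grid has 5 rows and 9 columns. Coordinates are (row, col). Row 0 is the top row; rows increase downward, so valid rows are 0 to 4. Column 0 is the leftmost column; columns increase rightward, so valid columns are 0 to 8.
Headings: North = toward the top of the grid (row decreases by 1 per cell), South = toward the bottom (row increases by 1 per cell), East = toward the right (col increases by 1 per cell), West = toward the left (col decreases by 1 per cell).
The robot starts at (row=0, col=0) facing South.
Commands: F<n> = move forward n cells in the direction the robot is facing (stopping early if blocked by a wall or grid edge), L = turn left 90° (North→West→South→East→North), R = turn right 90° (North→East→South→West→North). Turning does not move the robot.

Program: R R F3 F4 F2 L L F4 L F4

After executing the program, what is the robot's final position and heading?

Answer: Final position: (row=4, col=4), facing East

Derivation:
Start: (row=0, col=0), facing South
  R: turn right, now facing West
  R: turn right, now facing North
  F3: move forward 0/3 (blocked), now at (row=0, col=0)
  F4: move forward 0/4 (blocked), now at (row=0, col=0)
  F2: move forward 0/2 (blocked), now at (row=0, col=0)
  L: turn left, now facing West
  L: turn left, now facing South
  F4: move forward 4, now at (row=4, col=0)
  L: turn left, now facing East
  F4: move forward 4, now at (row=4, col=4)
Final: (row=4, col=4), facing East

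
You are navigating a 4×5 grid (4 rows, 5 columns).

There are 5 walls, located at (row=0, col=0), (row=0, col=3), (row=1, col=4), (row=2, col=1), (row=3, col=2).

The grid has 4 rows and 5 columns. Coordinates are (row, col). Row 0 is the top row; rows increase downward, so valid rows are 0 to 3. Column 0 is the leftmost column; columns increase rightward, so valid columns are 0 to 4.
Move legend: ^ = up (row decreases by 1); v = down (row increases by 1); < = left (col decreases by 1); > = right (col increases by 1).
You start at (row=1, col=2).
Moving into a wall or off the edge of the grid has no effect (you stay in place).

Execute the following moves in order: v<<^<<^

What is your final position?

Answer: Final position: (row=1, col=0)

Derivation:
Start: (row=1, col=2)
  v (down): (row=1, col=2) -> (row=2, col=2)
  < (left): blocked, stay at (row=2, col=2)
  < (left): blocked, stay at (row=2, col=2)
  ^ (up): (row=2, col=2) -> (row=1, col=2)
  < (left): (row=1, col=2) -> (row=1, col=1)
  < (left): (row=1, col=1) -> (row=1, col=0)
  ^ (up): blocked, stay at (row=1, col=0)
Final: (row=1, col=0)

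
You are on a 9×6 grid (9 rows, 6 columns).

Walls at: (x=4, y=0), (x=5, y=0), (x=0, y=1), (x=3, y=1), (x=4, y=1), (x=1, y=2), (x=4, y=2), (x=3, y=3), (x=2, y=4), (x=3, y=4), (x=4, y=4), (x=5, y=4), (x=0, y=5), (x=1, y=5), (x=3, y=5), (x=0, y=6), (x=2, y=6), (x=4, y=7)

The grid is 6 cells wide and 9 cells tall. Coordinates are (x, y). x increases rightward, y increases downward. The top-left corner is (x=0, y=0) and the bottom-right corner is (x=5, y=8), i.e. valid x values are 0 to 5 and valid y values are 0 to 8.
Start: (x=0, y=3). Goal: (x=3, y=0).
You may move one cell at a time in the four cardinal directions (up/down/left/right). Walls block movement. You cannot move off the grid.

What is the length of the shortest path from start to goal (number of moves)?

Answer: Shortest path length: 6

Derivation:
BFS from (x=0, y=3) until reaching (x=3, y=0):
  Distance 0: (x=0, y=3)
  Distance 1: (x=0, y=2), (x=1, y=3), (x=0, y=4)
  Distance 2: (x=2, y=3), (x=1, y=4)
  Distance 3: (x=2, y=2)
  Distance 4: (x=2, y=1), (x=3, y=2)
  Distance 5: (x=2, y=0), (x=1, y=1)
  Distance 6: (x=1, y=0), (x=3, y=0)  <- goal reached here
One shortest path (6 moves): (x=0, y=3) -> (x=1, y=3) -> (x=2, y=3) -> (x=2, y=2) -> (x=2, y=1) -> (x=2, y=0) -> (x=3, y=0)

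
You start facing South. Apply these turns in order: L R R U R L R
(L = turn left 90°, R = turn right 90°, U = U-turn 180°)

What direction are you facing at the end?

Answer: Final heading: South

Derivation:
Start: South
  L (left (90° counter-clockwise)) -> East
  R (right (90° clockwise)) -> South
  R (right (90° clockwise)) -> West
  U (U-turn (180°)) -> East
  R (right (90° clockwise)) -> South
  L (left (90° counter-clockwise)) -> East
  R (right (90° clockwise)) -> South
Final: South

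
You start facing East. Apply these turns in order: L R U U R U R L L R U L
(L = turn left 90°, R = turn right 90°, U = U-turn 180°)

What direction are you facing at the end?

Answer: Final heading: East

Derivation:
Start: East
  L (left (90° counter-clockwise)) -> North
  R (right (90° clockwise)) -> East
  U (U-turn (180°)) -> West
  U (U-turn (180°)) -> East
  R (right (90° clockwise)) -> South
  U (U-turn (180°)) -> North
  R (right (90° clockwise)) -> East
  L (left (90° counter-clockwise)) -> North
  L (left (90° counter-clockwise)) -> West
  R (right (90° clockwise)) -> North
  U (U-turn (180°)) -> South
  L (left (90° counter-clockwise)) -> East
Final: East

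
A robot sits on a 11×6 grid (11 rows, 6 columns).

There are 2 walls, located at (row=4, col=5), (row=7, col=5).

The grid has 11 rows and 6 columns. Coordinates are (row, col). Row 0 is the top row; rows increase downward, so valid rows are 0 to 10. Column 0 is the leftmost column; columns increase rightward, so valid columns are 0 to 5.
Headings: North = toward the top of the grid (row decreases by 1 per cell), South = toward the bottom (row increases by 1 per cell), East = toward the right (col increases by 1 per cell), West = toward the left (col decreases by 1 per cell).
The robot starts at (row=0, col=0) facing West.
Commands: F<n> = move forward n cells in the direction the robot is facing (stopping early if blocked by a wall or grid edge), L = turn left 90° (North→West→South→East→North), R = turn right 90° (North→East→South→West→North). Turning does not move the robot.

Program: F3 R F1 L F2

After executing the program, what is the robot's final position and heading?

Answer: Final position: (row=0, col=0), facing West

Derivation:
Start: (row=0, col=0), facing West
  F3: move forward 0/3 (blocked), now at (row=0, col=0)
  R: turn right, now facing North
  F1: move forward 0/1 (blocked), now at (row=0, col=0)
  L: turn left, now facing West
  F2: move forward 0/2 (blocked), now at (row=0, col=0)
Final: (row=0, col=0), facing West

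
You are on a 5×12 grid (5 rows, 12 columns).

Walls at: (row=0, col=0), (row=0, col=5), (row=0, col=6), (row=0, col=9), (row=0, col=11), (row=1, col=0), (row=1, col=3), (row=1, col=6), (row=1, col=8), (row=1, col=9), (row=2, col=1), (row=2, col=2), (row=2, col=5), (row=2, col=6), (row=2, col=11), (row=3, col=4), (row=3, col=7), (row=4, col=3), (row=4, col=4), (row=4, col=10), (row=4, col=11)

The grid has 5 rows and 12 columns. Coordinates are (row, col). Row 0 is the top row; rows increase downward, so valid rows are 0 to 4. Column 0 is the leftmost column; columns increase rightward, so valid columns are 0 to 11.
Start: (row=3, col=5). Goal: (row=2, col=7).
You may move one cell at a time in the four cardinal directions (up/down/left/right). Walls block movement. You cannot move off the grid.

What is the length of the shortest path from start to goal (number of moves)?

BFS from (row=3, col=5) until reaching (row=2, col=7):
  Distance 0: (row=3, col=5)
  Distance 1: (row=3, col=6), (row=4, col=5)
  Distance 2: (row=4, col=6)
  Distance 3: (row=4, col=7)
  Distance 4: (row=4, col=8)
  Distance 5: (row=3, col=8), (row=4, col=9)
  Distance 6: (row=2, col=8), (row=3, col=9)
  Distance 7: (row=2, col=7), (row=2, col=9), (row=3, col=10)  <- goal reached here
One shortest path (7 moves): (row=3, col=5) -> (row=3, col=6) -> (row=4, col=6) -> (row=4, col=7) -> (row=4, col=8) -> (row=3, col=8) -> (row=2, col=8) -> (row=2, col=7)

Answer: Shortest path length: 7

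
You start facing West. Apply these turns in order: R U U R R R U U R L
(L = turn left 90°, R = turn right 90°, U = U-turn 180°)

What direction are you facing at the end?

Start: West
  R (right (90° clockwise)) -> North
  U (U-turn (180°)) -> South
  U (U-turn (180°)) -> North
  R (right (90° clockwise)) -> East
  R (right (90° clockwise)) -> South
  R (right (90° clockwise)) -> West
  U (U-turn (180°)) -> East
  U (U-turn (180°)) -> West
  R (right (90° clockwise)) -> North
  L (left (90° counter-clockwise)) -> West
Final: West

Answer: Final heading: West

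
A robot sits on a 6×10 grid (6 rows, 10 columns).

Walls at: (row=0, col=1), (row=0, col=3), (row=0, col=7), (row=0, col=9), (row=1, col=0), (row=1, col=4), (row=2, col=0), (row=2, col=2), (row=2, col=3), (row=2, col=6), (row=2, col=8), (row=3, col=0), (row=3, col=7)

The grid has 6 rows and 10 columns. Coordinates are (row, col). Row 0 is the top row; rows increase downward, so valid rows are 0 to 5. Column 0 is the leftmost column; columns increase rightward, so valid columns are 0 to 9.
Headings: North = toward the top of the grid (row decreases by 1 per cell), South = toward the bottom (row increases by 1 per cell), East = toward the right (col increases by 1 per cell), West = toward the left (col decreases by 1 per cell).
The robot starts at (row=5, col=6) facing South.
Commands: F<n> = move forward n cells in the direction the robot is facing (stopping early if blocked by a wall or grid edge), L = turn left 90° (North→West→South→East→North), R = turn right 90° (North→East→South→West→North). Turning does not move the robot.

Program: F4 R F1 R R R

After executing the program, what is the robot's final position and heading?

Answer: Final position: (row=5, col=5), facing South

Derivation:
Start: (row=5, col=6), facing South
  F4: move forward 0/4 (blocked), now at (row=5, col=6)
  R: turn right, now facing West
  F1: move forward 1, now at (row=5, col=5)
  R: turn right, now facing North
  R: turn right, now facing East
  R: turn right, now facing South
Final: (row=5, col=5), facing South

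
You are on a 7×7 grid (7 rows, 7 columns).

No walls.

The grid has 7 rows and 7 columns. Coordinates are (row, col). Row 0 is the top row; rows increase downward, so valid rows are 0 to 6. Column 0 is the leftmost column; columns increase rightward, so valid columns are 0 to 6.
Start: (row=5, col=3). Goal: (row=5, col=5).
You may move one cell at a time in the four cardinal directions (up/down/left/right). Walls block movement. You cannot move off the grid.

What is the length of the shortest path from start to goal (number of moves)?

BFS from (row=5, col=3) until reaching (row=5, col=5):
  Distance 0: (row=5, col=3)
  Distance 1: (row=4, col=3), (row=5, col=2), (row=5, col=4), (row=6, col=3)
  Distance 2: (row=3, col=3), (row=4, col=2), (row=4, col=4), (row=5, col=1), (row=5, col=5), (row=6, col=2), (row=6, col=4)  <- goal reached here
One shortest path (2 moves): (row=5, col=3) -> (row=5, col=4) -> (row=5, col=5)

Answer: Shortest path length: 2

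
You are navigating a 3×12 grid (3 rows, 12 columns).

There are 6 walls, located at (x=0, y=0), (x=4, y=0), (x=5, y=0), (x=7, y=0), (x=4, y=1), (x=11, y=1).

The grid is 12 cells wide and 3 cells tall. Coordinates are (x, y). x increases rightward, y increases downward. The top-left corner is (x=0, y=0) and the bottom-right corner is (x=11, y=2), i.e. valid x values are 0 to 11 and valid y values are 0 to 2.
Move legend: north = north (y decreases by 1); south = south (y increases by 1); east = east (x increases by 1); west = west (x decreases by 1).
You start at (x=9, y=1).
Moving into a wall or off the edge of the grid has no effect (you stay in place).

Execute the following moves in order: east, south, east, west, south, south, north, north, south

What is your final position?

Answer: Final position: (x=10, y=1)

Derivation:
Start: (x=9, y=1)
  east (east): (x=9, y=1) -> (x=10, y=1)
  south (south): (x=10, y=1) -> (x=10, y=2)
  east (east): (x=10, y=2) -> (x=11, y=2)
  west (west): (x=11, y=2) -> (x=10, y=2)
  south (south): blocked, stay at (x=10, y=2)
  south (south): blocked, stay at (x=10, y=2)
  north (north): (x=10, y=2) -> (x=10, y=1)
  north (north): (x=10, y=1) -> (x=10, y=0)
  south (south): (x=10, y=0) -> (x=10, y=1)
Final: (x=10, y=1)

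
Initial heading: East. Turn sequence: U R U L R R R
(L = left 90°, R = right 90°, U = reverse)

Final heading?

Start: East
  U (U-turn (180°)) -> West
  R (right (90° clockwise)) -> North
  U (U-turn (180°)) -> South
  L (left (90° counter-clockwise)) -> East
  R (right (90° clockwise)) -> South
  R (right (90° clockwise)) -> West
  R (right (90° clockwise)) -> North
Final: North

Answer: Final heading: North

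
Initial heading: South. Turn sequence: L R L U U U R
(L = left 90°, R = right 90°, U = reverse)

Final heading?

Answer: Final heading: North

Derivation:
Start: South
  L (left (90° counter-clockwise)) -> East
  R (right (90° clockwise)) -> South
  L (left (90° counter-clockwise)) -> East
  U (U-turn (180°)) -> West
  U (U-turn (180°)) -> East
  U (U-turn (180°)) -> West
  R (right (90° clockwise)) -> North
Final: North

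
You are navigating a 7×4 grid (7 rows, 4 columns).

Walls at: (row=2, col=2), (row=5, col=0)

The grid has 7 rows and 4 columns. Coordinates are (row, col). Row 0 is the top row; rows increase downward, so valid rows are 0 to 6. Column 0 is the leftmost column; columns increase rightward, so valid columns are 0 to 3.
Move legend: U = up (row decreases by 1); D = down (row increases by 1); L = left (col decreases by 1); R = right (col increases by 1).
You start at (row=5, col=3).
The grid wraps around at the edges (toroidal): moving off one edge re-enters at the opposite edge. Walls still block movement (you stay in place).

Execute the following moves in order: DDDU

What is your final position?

Start: (row=5, col=3)
  D (down): (row=5, col=3) -> (row=6, col=3)
  D (down): (row=6, col=3) -> (row=0, col=3)
  D (down): (row=0, col=3) -> (row=1, col=3)
  U (up): (row=1, col=3) -> (row=0, col=3)
Final: (row=0, col=3)

Answer: Final position: (row=0, col=3)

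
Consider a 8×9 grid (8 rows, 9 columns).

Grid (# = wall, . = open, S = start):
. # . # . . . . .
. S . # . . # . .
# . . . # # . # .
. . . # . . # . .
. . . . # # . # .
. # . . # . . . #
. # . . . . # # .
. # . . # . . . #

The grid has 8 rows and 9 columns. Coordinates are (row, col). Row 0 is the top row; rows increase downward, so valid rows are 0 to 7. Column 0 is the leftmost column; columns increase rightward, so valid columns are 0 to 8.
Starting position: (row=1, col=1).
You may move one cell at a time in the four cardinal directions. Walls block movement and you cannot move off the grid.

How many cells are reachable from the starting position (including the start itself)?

Answer: Reachable cells: 33

Derivation:
BFS flood-fill from (row=1, col=1):
  Distance 0: (row=1, col=1)
  Distance 1: (row=1, col=0), (row=1, col=2), (row=2, col=1)
  Distance 2: (row=0, col=0), (row=0, col=2), (row=2, col=2), (row=3, col=1)
  Distance 3: (row=2, col=3), (row=3, col=0), (row=3, col=2), (row=4, col=1)
  Distance 4: (row=4, col=0), (row=4, col=2)
  Distance 5: (row=4, col=3), (row=5, col=0), (row=5, col=2)
  Distance 6: (row=5, col=3), (row=6, col=0), (row=6, col=2)
  Distance 7: (row=6, col=3), (row=7, col=0), (row=7, col=2)
  Distance 8: (row=6, col=4), (row=7, col=3)
  Distance 9: (row=6, col=5)
  Distance 10: (row=5, col=5), (row=7, col=5)
  Distance 11: (row=5, col=6), (row=7, col=6)
  Distance 12: (row=4, col=6), (row=5, col=7), (row=7, col=7)
Total reachable: 33 (grid has 50 open cells total)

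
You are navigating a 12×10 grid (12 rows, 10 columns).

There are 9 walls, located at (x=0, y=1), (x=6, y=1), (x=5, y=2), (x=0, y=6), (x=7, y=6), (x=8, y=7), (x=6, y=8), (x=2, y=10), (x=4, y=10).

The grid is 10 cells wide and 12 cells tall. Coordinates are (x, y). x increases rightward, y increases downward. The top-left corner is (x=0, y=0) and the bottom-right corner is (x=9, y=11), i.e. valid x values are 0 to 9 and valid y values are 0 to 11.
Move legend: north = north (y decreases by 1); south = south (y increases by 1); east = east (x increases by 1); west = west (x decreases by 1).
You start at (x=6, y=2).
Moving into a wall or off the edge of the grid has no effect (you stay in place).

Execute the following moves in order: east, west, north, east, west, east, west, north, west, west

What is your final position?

Start: (x=6, y=2)
  east (east): (x=6, y=2) -> (x=7, y=2)
  west (west): (x=7, y=2) -> (x=6, y=2)
  north (north): blocked, stay at (x=6, y=2)
  east (east): (x=6, y=2) -> (x=7, y=2)
  west (west): (x=7, y=2) -> (x=6, y=2)
  east (east): (x=6, y=2) -> (x=7, y=2)
  west (west): (x=7, y=2) -> (x=6, y=2)
  north (north): blocked, stay at (x=6, y=2)
  west (west): blocked, stay at (x=6, y=2)
  west (west): blocked, stay at (x=6, y=2)
Final: (x=6, y=2)

Answer: Final position: (x=6, y=2)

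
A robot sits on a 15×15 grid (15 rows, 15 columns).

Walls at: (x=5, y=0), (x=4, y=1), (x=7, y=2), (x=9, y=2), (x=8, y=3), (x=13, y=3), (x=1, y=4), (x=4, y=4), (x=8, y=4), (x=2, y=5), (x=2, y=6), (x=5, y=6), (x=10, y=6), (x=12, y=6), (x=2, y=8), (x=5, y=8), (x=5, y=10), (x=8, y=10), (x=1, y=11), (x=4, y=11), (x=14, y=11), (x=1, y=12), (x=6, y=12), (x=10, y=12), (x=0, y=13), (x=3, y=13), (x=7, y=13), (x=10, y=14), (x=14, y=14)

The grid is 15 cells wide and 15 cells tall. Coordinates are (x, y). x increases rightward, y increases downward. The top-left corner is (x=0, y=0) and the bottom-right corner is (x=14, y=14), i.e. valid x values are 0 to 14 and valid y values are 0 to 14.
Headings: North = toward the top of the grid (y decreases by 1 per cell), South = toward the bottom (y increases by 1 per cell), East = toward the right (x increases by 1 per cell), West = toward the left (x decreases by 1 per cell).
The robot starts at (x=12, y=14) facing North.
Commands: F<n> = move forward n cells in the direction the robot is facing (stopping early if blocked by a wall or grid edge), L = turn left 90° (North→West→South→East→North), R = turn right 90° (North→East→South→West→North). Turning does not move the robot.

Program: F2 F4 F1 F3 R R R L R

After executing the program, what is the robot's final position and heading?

Start: (x=12, y=14), facing North
  F2: move forward 2, now at (x=12, y=12)
  F4: move forward 4, now at (x=12, y=8)
  F1: move forward 1, now at (x=12, y=7)
  F3: move forward 0/3 (blocked), now at (x=12, y=7)
  R: turn right, now facing East
  R: turn right, now facing South
  R: turn right, now facing West
  L: turn left, now facing South
  R: turn right, now facing West
Final: (x=12, y=7), facing West

Answer: Final position: (x=12, y=7), facing West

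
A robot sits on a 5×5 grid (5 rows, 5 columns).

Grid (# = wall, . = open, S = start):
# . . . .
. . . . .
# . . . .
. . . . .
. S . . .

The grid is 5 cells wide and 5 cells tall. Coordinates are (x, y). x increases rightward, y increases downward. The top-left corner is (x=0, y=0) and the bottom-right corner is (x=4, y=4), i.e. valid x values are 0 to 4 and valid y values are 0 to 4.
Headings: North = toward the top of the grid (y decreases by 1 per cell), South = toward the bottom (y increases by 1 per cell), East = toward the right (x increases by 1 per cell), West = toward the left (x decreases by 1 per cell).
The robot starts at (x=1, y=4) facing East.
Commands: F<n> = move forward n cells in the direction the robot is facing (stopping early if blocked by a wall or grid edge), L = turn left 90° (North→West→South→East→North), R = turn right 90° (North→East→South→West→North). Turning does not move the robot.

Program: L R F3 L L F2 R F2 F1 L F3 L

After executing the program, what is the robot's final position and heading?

Answer: Final position: (x=0, y=1), facing South

Derivation:
Start: (x=1, y=4), facing East
  L: turn left, now facing North
  R: turn right, now facing East
  F3: move forward 3, now at (x=4, y=4)
  L: turn left, now facing North
  L: turn left, now facing West
  F2: move forward 2, now at (x=2, y=4)
  R: turn right, now facing North
  F2: move forward 2, now at (x=2, y=2)
  F1: move forward 1, now at (x=2, y=1)
  L: turn left, now facing West
  F3: move forward 2/3 (blocked), now at (x=0, y=1)
  L: turn left, now facing South
Final: (x=0, y=1), facing South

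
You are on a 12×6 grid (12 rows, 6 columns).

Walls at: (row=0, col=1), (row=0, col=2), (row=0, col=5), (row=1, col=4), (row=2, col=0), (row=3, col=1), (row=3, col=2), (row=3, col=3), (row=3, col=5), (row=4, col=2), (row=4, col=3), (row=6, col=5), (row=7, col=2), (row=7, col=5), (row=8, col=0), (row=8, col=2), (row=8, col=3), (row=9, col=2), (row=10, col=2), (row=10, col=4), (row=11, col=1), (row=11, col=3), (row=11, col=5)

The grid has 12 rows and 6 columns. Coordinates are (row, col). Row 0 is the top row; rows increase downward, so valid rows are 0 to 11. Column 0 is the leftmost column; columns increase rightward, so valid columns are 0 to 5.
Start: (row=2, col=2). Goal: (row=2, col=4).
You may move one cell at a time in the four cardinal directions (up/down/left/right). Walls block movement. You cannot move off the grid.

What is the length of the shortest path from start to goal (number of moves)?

Answer: Shortest path length: 2

Derivation:
BFS from (row=2, col=2) until reaching (row=2, col=4):
  Distance 0: (row=2, col=2)
  Distance 1: (row=1, col=2), (row=2, col=1), (row=2, col=3)
  Distance 2: (row=1, col=1), (row=1, col=3), (row=2, col=4)  <- goal reached here
One shortest path (2 moves): (row=2, col=2) -> (row=2, col=3) -> (row=2, col=4)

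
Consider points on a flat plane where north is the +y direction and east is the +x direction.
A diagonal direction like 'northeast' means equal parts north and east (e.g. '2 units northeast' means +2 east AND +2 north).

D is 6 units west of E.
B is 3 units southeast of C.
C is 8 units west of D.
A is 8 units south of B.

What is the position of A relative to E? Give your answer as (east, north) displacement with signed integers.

Place E at the origin (east=0, north=0).
  D is 6 units west of E: delta (east=-6, north=+0); D at (east=-6, north=0).
  C is 8 units west of D: delta (east=-8, north=+0); C at (east=-14, north=0).
  B is 3 units southeast of C: delta (east=+3, north=-3); B at (east=-11, north=-3).
  A is 8 units south of B: delta (east=+0, north=-8); A at (east=-11, north=-11).
Therefore A relative to E: (east=-11, north=-11).

Answer: A is at (east=-11, north=-11) relative to E.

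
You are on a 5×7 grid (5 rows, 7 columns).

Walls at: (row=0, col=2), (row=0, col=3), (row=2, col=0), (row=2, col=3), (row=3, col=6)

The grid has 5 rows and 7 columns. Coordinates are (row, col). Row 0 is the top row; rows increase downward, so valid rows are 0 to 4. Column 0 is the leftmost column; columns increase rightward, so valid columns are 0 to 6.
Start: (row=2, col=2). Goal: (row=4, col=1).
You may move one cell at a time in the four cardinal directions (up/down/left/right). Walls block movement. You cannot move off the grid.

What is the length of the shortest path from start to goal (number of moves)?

BFS from (row=2, col=2) until reaching (row=4, col=1):
  Distance 0: (row=2, col=2)
  Distance 1: (row=1, col=2), (row=2, col=1), (row=3, col=2)
  Distance 2: (row=1, col=1), (row=1, col=3), (row=3, col=1), (row=3, col=3), (row=4, col=2)
  Distance 3: (row=0, col=1), (row=1, col=0), (row=1, col=4), (row=3, col=0), (row=3, col=4), (row=4, col=1), (row=4, col=3)  <- goal reached here
One shortest path (3 moves): (row=2, col=2) -> (row=2, col=1) -> (row=3, col=1) -> (row=4, col=1)

Answer: Shortest path length: 3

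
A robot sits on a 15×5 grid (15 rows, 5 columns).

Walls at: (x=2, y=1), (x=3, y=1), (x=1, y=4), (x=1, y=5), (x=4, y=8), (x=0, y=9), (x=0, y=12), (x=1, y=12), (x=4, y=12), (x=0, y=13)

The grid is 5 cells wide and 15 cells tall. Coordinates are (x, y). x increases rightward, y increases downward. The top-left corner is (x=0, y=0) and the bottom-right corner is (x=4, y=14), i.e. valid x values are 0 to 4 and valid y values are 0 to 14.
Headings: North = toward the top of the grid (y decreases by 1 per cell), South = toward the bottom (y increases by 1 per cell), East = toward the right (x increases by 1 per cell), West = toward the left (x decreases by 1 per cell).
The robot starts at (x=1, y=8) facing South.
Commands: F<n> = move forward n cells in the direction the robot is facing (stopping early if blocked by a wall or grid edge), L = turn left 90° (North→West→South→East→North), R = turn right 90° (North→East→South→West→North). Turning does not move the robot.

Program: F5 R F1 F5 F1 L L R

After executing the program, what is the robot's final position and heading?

Answer: Final position: (x=0, y=11), facing South

Derivation:
Start: (x=1, y=8), facing South
  F5: move forward 3/5 (blocked), now at (x=1, y=11)
  R: turn right, now facing West
  F1: move forward 1, now at (x=0, y=11)
  F5: move forward 0/5 (blocked), now at (x=0, y=11)
  F1: move forward 0/1 (blocked), now at (x=0, y=11)
  L: turn left, now facing South
  L: turn left, now facing East
  R: turn right, now facing South
Final: (x=0, y=11), facing South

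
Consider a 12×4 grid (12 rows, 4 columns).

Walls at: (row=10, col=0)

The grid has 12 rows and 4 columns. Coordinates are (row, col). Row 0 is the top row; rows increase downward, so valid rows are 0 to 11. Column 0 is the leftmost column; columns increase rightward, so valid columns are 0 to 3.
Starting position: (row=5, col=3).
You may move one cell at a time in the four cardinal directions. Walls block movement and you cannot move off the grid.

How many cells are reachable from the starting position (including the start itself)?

Answer: Reachable cells: 47

Derivation:
BFS flood-fill from (row=5, col=3):
  Distance 0: (row=5, col=3)
  Distance 1: (row=4, col=3), (row=5, col=2), (row=6, col=3)
  Distance 2: (row=3, col=3), (row=4, col=2), (row=5, col=1), (row=6, col=2), (row=7, col=3)
  Distance 3: (row=2, col=3), (row=3, col=2), (row=4, col=1), (row=5, col=0), (row=6, col=1), (row=7, col=2), (row=8, col=3)
  Distance 4: (row=1, col=3), (row=2, col=2), (row=3, col=1), (row=4, col=0), (row=6, col=0), (row=7, col=1), (row=8, col=2), (row=9, col=3)
  Distance 5: (row=0, col=3), (row=1, col=2), (row=2, col=1), (row=3, col=0), (row=7, col=0), (row=8, col=1), (row=9, col=2), (row=10, col=3)
  Distance 6: (row=0, col=2), (row=1, col=1), (row=2, col=0), (row=8, col=0), (row=9, col=1), (row=10, col=2), (row=11, col=3)
  Distance 7: (row=0, col=1), (row=1, col=0), (row=9, col=0), (row=10, col=1), (row=11, col=2)
  Distance 8: (row=0, col=0), (row=11, col=1)
  Distance 9: (row=11, col=0)
Total reachable: 47 (grid has 47 open cells total)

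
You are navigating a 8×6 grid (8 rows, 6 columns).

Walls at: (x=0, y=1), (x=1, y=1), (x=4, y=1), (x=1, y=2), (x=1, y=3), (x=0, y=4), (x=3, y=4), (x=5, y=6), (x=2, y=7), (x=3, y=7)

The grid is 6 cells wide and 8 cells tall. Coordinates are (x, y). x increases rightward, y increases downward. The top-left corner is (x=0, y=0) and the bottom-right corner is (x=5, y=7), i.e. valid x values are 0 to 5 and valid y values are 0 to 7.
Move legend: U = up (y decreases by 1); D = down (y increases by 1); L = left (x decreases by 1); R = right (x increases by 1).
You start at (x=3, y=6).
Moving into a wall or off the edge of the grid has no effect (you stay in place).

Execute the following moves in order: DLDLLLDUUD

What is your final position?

Start: (x=3, y=6)
  D (down): blocked, stay at (x=3, y=6)
  L (left): (x=3, y=6) -> (x=2, y=6)
  D (down): blocked, stay at (x=2, y=6)
  L (left): (x=2, y=6) -> (x=1, y=6)
  L (left): (x=1, y=6) -> (x=0, y=6)
  L (left): blocked, stay at (x=0, y=6)
  D (down): (x=0, y=6) -> (x=0, y=7)
  U (up): (x=0, y=7) -> (x=0, y=6)
  U (up): (x=0, y=6) -> (x=0, y=5)
  D (down): (x=0, y=5) -> (x=0, y=6)
Final: (x=0, y=6)

Answer: Final position: (x=0, y=6)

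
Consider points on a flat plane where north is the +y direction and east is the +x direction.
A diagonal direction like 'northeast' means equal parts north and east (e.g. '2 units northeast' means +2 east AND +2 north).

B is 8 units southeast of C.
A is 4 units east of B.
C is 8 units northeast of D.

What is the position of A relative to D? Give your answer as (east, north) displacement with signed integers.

Place D at the origin (east=0, north=0).
  C is 8 units northeast of D: delta (east=+8, north=+8); C at (east=8, north=8).
  B is 8 units southeast of C: delta (east=+8, north=-8); B at (east=16, north=0).
  A is 4 units east of B: delta (east=+4, north=+0); A at (east=20, north=0).
Therefore A relative to D: (east=20, north=0).

Answer: A is at (east=20, north=0) relative to D.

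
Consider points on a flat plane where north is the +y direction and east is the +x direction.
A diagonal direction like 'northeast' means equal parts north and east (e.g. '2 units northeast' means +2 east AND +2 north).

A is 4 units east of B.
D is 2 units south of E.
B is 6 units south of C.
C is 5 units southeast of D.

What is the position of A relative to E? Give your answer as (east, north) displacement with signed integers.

Answer: A is at (east=9, north=-13) relative to E.

Derivation:
Place E at the origin (east=0, north=0).
  D is 2 units south of E: delta (east=+0, north=-2); D at (east=0, north=-2).
  C is 5 units southeast of D: delta (east=+5, north=-5); C at (east=5, north=-7).
  B is 6 units south of C: delta (east=+0, north=-6); B at (east=5, north=-13).
  A is 4 units east of B: delta (east=+4, north=+0); A at (east=9, north=-13).
Therefore A relative to E: (east=9, north=-13).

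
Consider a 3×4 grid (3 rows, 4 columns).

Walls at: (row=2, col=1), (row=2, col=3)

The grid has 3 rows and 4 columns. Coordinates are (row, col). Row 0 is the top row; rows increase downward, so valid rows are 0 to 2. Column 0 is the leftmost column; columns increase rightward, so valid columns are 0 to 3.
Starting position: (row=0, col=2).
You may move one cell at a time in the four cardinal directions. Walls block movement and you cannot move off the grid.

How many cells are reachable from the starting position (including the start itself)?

BFS flood-fill from (row=0, col=2):
  Distance 0: (row=0, col=2)
  Distance 1: (row=0, col=1), (row=0, col=3), (row=1, col=2)
  Distance 2: (row=0, col=0), (row=1, col=1), (row=1, col=3), (row=2, col=2)
  Distance 3: (row=1, col=0)
  Distance 4: (row=2, col=0)
Total reachable: 10 (grid has 10 open cells total)

Answer: Reachable cells: 10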